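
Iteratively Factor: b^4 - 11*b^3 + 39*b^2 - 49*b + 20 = (b - 1)*(b^3 - 10*b^2 + 29*b - 20) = (b - 5)*(b - 1)*(b^2 - 5*b + 4) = (b - 5)*(b - 1)^2*(b - 4)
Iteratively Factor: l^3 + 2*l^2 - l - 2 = (l + 1)*(l^2 + l - 2) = (l - 1)*(l + 1)*(l + 2)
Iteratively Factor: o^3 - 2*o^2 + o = (o - 1)*(o^2 - o) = (o - 1)^2*(o)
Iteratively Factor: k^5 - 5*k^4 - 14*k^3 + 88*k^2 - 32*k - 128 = (k + 4)*(k^4 - 9*k^3 + 22*k^2 - 32) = (k - 4)*(k + 4)*(k^3 - 5*k^2 + 2*k + 8) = (k - 4)*(k + 1)*(k + 4)*(k^2 - 6*k + 8) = (k - 4)*(k - 2)*(k + 1)*(k + 4)*(k - 4)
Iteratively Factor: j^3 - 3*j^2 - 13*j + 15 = (j - 5)*(j^2 + 2*j - 3) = (j - 5)*(j - 1)*(j + 3)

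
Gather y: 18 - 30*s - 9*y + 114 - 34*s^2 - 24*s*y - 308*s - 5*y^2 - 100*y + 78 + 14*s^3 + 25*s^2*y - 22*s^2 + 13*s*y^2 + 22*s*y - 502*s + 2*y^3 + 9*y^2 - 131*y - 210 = 14*s^3 - 56*s^2 - 840*s + 2*y^3 + y^2*(13*s + 4) + y*(25*s^2 - 2*s - 240)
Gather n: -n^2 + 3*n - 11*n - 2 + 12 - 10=-n^2 - 8*n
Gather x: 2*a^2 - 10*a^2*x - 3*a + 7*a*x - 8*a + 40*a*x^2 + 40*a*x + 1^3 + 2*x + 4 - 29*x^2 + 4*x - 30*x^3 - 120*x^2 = 2*a^2 - 11*a - 30*x^3 + x^2*(40*a - 149) + x*(-10*a^2 + 47*a + 6) + 5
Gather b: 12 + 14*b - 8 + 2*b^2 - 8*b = 2*b^2 + 6*b + 4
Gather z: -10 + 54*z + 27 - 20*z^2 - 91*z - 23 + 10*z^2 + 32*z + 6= -10*z^2 - 5*z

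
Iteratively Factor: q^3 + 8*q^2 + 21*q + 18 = (q + 2)*(q^2 + 6*q + 9) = (q + 2)*(q + 3)*(q + 3)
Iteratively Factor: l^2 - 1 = (l + 1)*(l - 1)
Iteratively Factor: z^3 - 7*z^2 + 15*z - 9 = (z - 1)*(z^2 - 6*z + 9) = (z - 3)*(z - 1)*(z - 3)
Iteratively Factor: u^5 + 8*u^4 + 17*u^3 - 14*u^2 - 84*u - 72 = (u + 3)*(u^4 + 5*u^3 + 2*u^2 - 20*u - 24) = (u - 2)*(u + 3)*(u^3 + 7*u^2 + 16*u + 12) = (u - 2)*(u + 3)^2*(u^2 + 4*u + 4) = (u - 2)*(u + 2)*(u + 3)^2*(u + 2)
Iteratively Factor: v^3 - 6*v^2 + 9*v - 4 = (v - 1)*(v^2 - 5*v + 4) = (v - 1)^2*(v - 4)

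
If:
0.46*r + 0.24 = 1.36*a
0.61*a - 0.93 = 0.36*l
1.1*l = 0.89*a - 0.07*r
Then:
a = 2.44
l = 1.55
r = 6.68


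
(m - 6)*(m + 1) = m^2 - 5*m - 6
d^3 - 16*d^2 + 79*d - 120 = (d - 8)*(d - 5)*(d - 3)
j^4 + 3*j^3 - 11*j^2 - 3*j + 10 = (j - 2)*(j - 1)*(j + 1)*(j + 5)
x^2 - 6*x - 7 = (x - 7)*(x + 1)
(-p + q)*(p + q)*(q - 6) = -p^2*q + 6*p^2 + q^3 - 6*q^2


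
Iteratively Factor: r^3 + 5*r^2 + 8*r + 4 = (r + 2)*(r^2 + 3*r + 2) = (r + 2)^2*(r + 1)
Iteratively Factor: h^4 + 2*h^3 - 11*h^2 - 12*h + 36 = (h - 2)*(h^3 + 4*h^2 - 3*h - 18) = (h - 2)*(h + 3)*(h^2 + h - 6) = (h - 2)*(h + 3)^2*(h - 2)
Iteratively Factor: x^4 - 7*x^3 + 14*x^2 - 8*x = (x - 2)*(x^3 - 5*x^2 + 4*x) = x*(x - 2)*(x^2 - 5*x + 4) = x*(x - 4)*(x - 2)*(x - 1)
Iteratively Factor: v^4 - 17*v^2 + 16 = (v - 4)*(v^3 + 4*v^2 - v - 4) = (v - 4)*(v - 1)*(v^2 + 5*v + 4) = (v - 4)*(v - 1)*(v + 4)*(v + 1)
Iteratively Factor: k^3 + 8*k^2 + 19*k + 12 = (k + 4)*(k^2 + 4*k + 3) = (k + 1)*(k + 4)*(k + 3)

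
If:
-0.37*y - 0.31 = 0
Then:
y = -0.84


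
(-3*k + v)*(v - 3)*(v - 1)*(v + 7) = -3*k*v^3 - 9*k*v^2 + 75*k*v - 63*k + v^4 + 3*v^3 - 25*v^2 + 21*v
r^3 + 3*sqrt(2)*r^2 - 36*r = r*(r - 3*sqrt(2))*(r + 6*sqrt(2))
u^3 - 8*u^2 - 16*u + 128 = (u - 8)*(u - 4)*(u + 4)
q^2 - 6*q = q*(q - 6)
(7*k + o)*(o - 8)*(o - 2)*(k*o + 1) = 7*k^2*o^3 - 70*k^2*o^2 + 112*k^2*o + k*o^4 - 10*k*o^3 + 23*k*o^2 - 70*k*o + 112*k + o^3 - 10*o^2 + 16*o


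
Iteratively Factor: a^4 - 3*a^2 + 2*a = (a - 1)*(a^3 + a^2 - 2*a) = (a - 1)*(a + 2)*(a^2 - a) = a*(a - 1)*(a + 2)*(a - 1)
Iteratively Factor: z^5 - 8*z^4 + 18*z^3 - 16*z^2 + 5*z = (z - 5)*(z^4 - 3*z^3 + 3*z^2 - z) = (z - 5)*(z - 1)*(z^3 - 2*z^2 + z) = (z - 5)*(z - 1)^2*(z^2 - z) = z*(z - 5)*(z - 1)^2*(z - 1)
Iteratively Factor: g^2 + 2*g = (g + 2)*(g)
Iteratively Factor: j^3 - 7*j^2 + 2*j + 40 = (j + 2)*(j^2 - 9*j + 20) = (j - 5)*(j + 2)*(j - 4)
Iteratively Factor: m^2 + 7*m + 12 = (m + 3)*(m + 4)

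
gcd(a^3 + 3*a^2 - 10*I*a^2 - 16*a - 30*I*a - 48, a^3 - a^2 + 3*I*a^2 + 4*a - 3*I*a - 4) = 1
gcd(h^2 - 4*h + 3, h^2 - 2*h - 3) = h - 3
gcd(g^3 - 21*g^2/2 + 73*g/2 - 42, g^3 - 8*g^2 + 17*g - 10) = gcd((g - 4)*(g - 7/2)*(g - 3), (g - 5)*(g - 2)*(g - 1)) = 1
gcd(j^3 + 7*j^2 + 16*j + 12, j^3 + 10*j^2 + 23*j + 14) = j + 2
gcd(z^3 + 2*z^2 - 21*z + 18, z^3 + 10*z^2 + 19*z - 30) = z^2 + 5*z - 6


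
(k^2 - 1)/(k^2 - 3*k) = (k^2 - 1)/(k*(k - 3))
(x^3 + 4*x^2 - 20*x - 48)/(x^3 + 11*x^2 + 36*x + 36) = (x - 4)/(x + 3)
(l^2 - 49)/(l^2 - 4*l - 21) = (l + 7)/(l + 3)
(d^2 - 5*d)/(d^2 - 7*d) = (d - 5)/(d - 7)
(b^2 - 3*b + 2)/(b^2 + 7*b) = (b^2 - 3*b + 2)/(b*(b + 7))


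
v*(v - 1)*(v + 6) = v^3 + 5*v^2 - 6*v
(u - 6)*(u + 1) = u^2 - 5*u - 6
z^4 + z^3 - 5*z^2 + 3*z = z*(z - 1)^2*(z + 3)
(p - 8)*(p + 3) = p^2 - 5*p - 24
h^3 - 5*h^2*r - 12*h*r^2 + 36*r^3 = (h - 6*r)*(h - 2*r)*(h + 3*r)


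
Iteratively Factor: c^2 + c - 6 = (c + 3)*(c - 2)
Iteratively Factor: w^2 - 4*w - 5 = (w + 1)*(w - 5)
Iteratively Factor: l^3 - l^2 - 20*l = (l - 5)*(l^2 + 4*l) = l*(l - 5)*(l + 4)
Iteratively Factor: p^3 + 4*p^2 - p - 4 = (p + 1)*(p^2 + 3*p - 4) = (p + 1)*(p + 4)*(p - 1)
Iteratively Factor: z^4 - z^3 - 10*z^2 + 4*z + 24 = (z + 2)*(z^3 - 3*z^2 - 4*z + 12) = (z - 3)*(z + 2)*(z^2 - 4) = (z - 3)*(z - 2)*(z + 2)*(z + 2)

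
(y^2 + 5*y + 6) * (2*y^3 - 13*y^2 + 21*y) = 2*y^5 - 3*y^4 - 32*y^3 + 27*y^2 + 126*y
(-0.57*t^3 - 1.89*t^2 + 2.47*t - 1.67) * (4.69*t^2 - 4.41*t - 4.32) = -2.6733*t^5 - 6.3504*t^4 + 22.3816*t^3 - 10.5602*t^2 - 3.3057*t + 7.2144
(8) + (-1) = 7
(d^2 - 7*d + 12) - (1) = d^2 - 7*d + 11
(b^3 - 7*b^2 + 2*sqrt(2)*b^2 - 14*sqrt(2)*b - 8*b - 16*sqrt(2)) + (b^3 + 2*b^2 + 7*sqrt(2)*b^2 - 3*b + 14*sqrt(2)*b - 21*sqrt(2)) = 2*b^3 - 5*b^2 + 9*sqrt(2)*b^2 - 11*b - 37*sqrt(2)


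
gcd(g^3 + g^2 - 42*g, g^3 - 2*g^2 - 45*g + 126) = g^2 + g - 42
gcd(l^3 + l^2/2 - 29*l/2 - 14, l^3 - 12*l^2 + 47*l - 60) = l - 4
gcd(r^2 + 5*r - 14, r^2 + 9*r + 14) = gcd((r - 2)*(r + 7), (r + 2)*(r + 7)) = r + 7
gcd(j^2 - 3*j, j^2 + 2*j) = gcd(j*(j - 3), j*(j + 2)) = j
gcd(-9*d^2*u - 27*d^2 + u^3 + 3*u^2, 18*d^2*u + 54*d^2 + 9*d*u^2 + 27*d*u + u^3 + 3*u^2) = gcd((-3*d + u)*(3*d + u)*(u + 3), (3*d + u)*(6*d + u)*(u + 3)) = 3*d*u + 9*d + u^2 + 3*u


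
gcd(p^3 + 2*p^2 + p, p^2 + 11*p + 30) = 1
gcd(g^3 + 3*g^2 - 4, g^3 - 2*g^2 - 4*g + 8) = g + 2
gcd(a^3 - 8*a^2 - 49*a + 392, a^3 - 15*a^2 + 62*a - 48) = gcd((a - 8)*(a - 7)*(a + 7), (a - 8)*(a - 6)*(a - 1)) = a - 8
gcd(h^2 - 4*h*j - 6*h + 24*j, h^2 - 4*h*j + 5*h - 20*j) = h - 4*j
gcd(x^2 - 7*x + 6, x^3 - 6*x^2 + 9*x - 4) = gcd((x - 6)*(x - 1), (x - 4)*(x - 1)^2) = x - 1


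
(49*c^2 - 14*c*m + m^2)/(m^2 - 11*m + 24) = (49*c^2 - 14*c*m + m^2)/(m^2 - 11*m + 24)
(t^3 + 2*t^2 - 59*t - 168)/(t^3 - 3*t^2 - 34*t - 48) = (t + 7)/(t + 2)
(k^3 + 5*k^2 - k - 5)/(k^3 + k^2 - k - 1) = (k + 5)/(k + 1)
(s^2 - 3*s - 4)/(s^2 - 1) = (s - 4)/(s - 1)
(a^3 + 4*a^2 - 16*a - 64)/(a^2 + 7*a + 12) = (a^2 - 16)/(a + 3)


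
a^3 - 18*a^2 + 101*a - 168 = (a - 8)*(a - 7)*(a - 3)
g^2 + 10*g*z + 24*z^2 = (g + 4*z)*(g + 6*z)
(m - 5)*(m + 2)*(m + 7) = m^3 + 4*m^2 - 31*m - 70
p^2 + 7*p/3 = p*(p + 7/3)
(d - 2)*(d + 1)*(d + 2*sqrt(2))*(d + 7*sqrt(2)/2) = d^4 - d^3 + 11*sqrt(2)*d^3/2 - 11*sqrt(2)*d^2/2 + 12*d^2 - 11*sqrt(2)*d - 14*d - 28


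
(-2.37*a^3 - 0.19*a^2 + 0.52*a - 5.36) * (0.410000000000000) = -0.9717*a^3 - 0.0779*a^2 + 0.2132*a - 2.1976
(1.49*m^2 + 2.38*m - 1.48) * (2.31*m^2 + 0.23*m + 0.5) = 3.4419*m^4 + 5.8405*m^3 - 2.1264*m^2 + 0.8496*m - 0.74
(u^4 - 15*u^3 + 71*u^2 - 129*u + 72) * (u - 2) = u^5 - 17*u^4 + 101*u^3 - 271*u^2 + 330*u - 144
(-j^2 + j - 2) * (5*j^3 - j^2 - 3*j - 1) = -5*j^5 + 6*j^4 - 8*j^3 + 5*j + 2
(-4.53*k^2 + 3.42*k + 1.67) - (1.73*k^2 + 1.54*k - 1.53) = -6.26*k^2 + 1.88*k + 3.2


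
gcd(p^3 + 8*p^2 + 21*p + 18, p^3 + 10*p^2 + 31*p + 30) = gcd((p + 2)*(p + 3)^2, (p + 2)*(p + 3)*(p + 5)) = p^2 + 5*p + 6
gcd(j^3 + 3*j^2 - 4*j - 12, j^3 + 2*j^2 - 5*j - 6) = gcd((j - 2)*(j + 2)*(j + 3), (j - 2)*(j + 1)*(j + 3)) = j^2 + j - 6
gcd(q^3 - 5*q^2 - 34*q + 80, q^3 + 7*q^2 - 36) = q - 2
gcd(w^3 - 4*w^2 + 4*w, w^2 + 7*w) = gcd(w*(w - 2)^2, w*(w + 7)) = w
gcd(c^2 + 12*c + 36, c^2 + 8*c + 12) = c + 6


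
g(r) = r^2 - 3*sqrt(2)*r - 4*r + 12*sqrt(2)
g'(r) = 2*r - 3*sqrt(2) - 4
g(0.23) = 15.13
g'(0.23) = -7.78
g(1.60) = 6.34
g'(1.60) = -5.04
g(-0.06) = 17.47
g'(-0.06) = -8.36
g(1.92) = 4.83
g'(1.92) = -4.40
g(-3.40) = 56.56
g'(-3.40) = -15.04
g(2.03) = 4.36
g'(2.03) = -4.18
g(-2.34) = 41.73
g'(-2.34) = -12.92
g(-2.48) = 43.56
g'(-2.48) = -13.20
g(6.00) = 3.51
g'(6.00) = 3.76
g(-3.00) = 50.70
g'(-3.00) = -14.24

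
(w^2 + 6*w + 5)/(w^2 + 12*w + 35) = (w + 1)/(w + 7)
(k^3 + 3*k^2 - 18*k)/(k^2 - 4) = k*(k^2 + 3*k - 18)/(k^2 - 4)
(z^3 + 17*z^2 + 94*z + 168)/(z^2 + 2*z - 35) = (z^2 + 10*z + 24)/(z - 5)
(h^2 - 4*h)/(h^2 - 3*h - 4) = h/(h + 1)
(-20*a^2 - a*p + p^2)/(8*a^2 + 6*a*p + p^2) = (-5*a + p)/(2*a + p)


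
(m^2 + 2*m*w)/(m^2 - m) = (m + 2*w)/(m - 1)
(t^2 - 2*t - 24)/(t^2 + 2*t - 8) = (t - 6)/(t - 2)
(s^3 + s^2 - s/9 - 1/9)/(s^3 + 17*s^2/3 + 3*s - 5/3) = (s + 1/3)/(s + 5)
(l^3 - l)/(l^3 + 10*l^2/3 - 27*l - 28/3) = 3*l*(l^2 - 1)/(3*l^3 + 10*l^2 - 81*l - 28)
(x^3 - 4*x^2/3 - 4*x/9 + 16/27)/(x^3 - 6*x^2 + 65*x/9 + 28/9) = (27*x^3 - 36*x^2 - 12*x + 16)/(3*(9*x^3 - 54*x^2 + 65*x + 28))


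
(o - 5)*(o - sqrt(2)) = o^2 - 5*o - sqrt(2)*o + 5*sqrt(2)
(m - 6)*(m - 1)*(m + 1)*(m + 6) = m^4 - 37*m^2 + 36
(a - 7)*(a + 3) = a^2 - 4*a - 21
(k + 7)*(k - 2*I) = k^2 + 7*k - 2*I*k - 14*I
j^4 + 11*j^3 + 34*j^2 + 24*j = j*(j + 1)*(j + 4)*(j + 6)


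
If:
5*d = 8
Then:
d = 8/5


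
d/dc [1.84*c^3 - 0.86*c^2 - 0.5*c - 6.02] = 5.52*c^2 - 1.72*c - 0.5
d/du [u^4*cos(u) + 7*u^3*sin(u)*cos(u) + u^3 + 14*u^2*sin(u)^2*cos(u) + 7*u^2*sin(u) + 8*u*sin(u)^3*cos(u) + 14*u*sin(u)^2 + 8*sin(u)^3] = -u^4*sin(u) + 4*u^3*cos(u) + 7*u^3*cos(2*u) - 7*u^2*sin(u)/2 + 21*u^2*sin(2*u)/2 + 21*u^2*sin(3*u)/2 + 7*u^2*cos(u) + 3*u^2 + 14*u*sin(u) + 14*u*sin(2*u) + 7*u*cos(u) - 8*u*cos(2*u)^2 + 4*u*cos(2*u) - 7*u*cos(3*u) + 4*u + 2*sin(2*u) - sin(4*u) + 6*cos(u) - 7*cos(2*u) - 6*cos(3*u) + 7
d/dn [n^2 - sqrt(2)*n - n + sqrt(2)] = 2*n - sqrt(2) - 1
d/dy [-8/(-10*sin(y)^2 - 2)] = -80*sin(2*y)/(5*cos(2*y) - 7)^2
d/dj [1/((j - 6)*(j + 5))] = (1 - 2*j)/(j^4 - 2*j^3 - 59*j^2 + 60*j + 900)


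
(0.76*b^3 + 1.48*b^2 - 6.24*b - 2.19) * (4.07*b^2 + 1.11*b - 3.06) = 3.0932*b^5 + 6.8672*b^4 - 26.0796*b^3 - 20.3685*b^2 + 16.6635*b + 6.7014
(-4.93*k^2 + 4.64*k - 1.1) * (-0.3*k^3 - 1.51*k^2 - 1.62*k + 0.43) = 1.479*k^5 + 6.0523*k^4 + 1.3102*k^3 - 7.9757*k^2 + 3.7772*k - 0.473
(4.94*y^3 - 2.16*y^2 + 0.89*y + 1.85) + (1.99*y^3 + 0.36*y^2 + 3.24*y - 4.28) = 6.93*y^3 - 1.8*y^2 + 4.13*y - 2.43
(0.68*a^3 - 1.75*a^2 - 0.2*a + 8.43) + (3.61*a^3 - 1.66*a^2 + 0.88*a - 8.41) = 4.29*a^3 - 3.41*a^2 + 0.68*a + 0.0199999999999996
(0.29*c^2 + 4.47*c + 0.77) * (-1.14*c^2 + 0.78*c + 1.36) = -0.3306*c^4 - 4.8696*c^3 + 3.0032*c^2 + 6.6798*c + 1.0472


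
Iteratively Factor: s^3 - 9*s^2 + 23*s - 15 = (s - 5)*(s^2 - 4*s + 3) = (s - 5)*(s - 1)*(s - 3)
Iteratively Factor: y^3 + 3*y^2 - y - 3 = (y + 3)*(y^2 - 1) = (y - 1)*(y + 3)*(y + 1)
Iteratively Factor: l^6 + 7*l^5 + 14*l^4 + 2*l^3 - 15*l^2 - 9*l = (l + 3)*(l^5 + 4*l^4 + 2*l^3 - 4*l^2 - 3*l) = (l + 3)^2*(l^4 + l^3 - l^2 - l) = (l + 1)*(l + 3)^2*(l^3 - l) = (l - 1)*(l + 1)*(l + 3)^2*(l^2 + l) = l*(l - 1)*(l + 1)*(l + 3)^2*(l + 1)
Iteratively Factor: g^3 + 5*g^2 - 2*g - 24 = (g + 3)*(g^2 + 2*g - 8) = (g + 3)*(g + 4)*(g - 2)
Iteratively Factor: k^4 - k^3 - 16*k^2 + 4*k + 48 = (k - 2)*(k^3 + k^2 - 14*k - 24) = (k - 4)*(k - 2)*(k^2 + 5*k + 6) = (k - 4)*(k - 2)*(k + 3)*(k + 2)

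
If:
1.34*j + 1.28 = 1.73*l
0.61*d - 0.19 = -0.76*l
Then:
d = 0.311475409836066 - 1.24590163934426*l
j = 1.2910447761194*l - 0.955223880597015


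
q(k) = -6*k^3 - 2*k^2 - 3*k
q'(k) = -18*k^2 - 4*k - 3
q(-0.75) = 3.66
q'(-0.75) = -10.12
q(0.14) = -0.48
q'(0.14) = -3.91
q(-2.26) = 65.82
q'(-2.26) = -85.90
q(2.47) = -110.03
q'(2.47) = -122.70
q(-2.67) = 107.96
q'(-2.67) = -120.64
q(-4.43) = 495.67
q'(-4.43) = -338.53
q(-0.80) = 4.19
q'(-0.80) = -11.32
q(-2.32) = 71.12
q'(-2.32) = -90.60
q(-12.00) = 10116.00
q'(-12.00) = -2547.00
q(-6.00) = 1242.00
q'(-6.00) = -627.00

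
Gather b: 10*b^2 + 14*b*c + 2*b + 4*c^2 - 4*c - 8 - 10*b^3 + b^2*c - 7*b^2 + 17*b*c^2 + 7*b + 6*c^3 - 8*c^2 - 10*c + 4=-10*b^3 + b^2*(c + 3) + b*(17*c^2 + 14*c + 9) + 6*c^3 - 4*c^2 - 14*c - 4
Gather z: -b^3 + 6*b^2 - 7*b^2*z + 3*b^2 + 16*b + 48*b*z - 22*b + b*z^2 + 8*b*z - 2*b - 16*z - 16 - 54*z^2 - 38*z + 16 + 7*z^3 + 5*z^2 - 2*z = -b^3 + 9*b^2 - 8*b + 7*z^3 + z^2*(b - 49) + z*(-7*b^2 + 56*b - 56)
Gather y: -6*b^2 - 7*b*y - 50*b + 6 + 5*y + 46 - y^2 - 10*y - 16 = -6*b^2 - 50*b - y^2 + y*(-7*b - 5) + 36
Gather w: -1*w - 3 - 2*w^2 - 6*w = -2*w^2 - 7*w - 3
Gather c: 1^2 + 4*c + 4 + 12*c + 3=16*c + 8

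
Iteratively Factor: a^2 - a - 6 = (a - 3)*(a + 2)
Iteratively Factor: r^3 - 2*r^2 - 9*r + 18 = (r - 2)*(r^2 - 9) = (r - 3)*(r - 2)*(r + 3)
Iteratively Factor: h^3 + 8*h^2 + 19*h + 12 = (h + 1)*(h^2 + 7*h + 12) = (h + 1)*(h + 4)*(h + 3)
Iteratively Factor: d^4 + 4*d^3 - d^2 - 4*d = (d - 1)*(d^3 + 5*d^2 + 4*d) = d*(d - 1)*(d^2 + 5*d + 4) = d*(d - 1)*(d + 4)*(d + 1)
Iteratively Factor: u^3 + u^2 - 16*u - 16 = (u + 1)*(u^2 - 16) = (u - 4)*(u + 1)*(u + 4)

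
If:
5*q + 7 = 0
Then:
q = -7/5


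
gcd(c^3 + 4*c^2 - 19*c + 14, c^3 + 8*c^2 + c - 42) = c^2 + 5*c - 14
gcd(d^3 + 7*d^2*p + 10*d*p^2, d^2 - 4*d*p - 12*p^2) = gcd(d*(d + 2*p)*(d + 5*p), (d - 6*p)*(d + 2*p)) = d + 2*p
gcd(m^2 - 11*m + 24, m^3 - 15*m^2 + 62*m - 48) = m - 8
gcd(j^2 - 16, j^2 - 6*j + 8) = j - 4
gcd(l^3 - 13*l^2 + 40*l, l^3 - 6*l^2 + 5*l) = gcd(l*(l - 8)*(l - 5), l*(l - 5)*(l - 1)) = l^2 - 5*l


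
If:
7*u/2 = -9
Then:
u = -18/7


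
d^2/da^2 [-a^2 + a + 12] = -2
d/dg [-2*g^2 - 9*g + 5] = -4*g - 9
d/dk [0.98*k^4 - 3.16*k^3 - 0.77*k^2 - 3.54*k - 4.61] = 3.92*k^3 - 9.48*k^2 - 1.54*k - 3.54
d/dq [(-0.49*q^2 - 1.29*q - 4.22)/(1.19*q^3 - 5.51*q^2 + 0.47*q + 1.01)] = (0.5831*q^4 + 3.0702*q^3 + 7.7272*q^2 - 47.4942*q + 0.6805)/(1.4161*q^6 - 13.1138*q^5 + 31.4787*q^4 - 2.7756*q^3 - 10.9093*q^2 + 0.9494*q + 1.0201)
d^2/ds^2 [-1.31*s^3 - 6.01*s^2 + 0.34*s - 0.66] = -7.86*s - 12.02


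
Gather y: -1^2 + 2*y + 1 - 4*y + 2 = 2 - 2*y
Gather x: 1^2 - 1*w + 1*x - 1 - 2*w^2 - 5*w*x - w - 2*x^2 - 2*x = -2*w^2 - 2*w - 2*x^2 + x*(-5*w - 1)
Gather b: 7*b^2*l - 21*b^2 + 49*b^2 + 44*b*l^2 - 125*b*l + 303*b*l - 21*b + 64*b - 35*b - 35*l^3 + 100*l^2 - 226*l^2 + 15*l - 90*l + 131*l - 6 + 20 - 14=b^2*(7*l + 28) + b*(44*l^2 + 178*l + 8) - 35*l^3 - 126*l^2 + 56*l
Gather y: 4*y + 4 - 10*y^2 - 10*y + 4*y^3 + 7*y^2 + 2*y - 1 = 4*y^3 - 3*y^2 - 4*y + 3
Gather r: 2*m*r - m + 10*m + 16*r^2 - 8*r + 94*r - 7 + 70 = 9*m + 16*r^2 + r*(2*m + 86) + 63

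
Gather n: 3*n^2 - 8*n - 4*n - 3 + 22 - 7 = 3*n^2 - 12*n + 12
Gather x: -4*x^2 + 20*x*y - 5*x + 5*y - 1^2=-4*x^2 + x*(20*y - 5) + 5*y - 1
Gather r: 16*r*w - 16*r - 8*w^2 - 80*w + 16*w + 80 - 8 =r*(16*w - 16) - 8*w^2 - 64*w + 72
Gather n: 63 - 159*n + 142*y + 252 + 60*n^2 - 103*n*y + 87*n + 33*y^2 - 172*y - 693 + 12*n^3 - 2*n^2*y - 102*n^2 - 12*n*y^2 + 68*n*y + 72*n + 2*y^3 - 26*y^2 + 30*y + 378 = 12*n^3 + n^2*(-2*y - 42) + n*(-12*y^2 - 35*y) + 2*y^3 + 7*y^2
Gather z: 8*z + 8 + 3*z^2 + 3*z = 3*z^2 + 11*z + 8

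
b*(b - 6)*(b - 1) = b^3 - 7*b^2 + 6*b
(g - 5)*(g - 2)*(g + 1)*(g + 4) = g^4 - 2*g^3 - 21*g^2 + 22*g + 40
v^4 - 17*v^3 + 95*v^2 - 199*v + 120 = (v - 8)*(v - 5)*(v - 3)*(v - 1)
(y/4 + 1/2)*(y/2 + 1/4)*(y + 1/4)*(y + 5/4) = y^4/8 + y^3/2 + 81*y^2/128 + 73*y/256 + 5/128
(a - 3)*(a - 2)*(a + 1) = a^3 - 4*a^2 + a + 6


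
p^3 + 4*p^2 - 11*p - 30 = (p - 3)*(p + 2)*(p + 5)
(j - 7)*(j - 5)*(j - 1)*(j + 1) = j^4 - 12*j^3 + 34*j^2 + 12*j - 35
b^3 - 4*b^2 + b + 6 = (b - 3)*(b - 2)*(b + 1)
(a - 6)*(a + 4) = a^2 - 2*a - 24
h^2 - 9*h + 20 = (h - 5)*(h - 4)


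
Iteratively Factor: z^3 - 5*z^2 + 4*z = (z - 1)*(z^2 - 4*z) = z*(z - 1)*(z - 4)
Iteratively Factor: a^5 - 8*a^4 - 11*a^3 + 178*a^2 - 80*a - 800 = (a + 4)*(a^4 - 12*a^3 + 37*a^2 + 30*a - 200) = (a - 5)*(a + 4)*(a^3 - 7*a^2 + 2*a + 40) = (a - 5)^2*(a + 4)*(a^2 - 2*a - 8) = (a - 5)^2*(a + 2)*(a + 4)*(a - 4)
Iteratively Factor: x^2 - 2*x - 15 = (x + 3)*(x - 5)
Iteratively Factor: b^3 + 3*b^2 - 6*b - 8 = (b + 4)*(b^2 - b - 2) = (b - 2)*(b + 4)*(b + 1)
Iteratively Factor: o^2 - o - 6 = (o + 2)*(o - 3)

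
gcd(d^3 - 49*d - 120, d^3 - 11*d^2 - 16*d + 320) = d^2 - 3*d - 40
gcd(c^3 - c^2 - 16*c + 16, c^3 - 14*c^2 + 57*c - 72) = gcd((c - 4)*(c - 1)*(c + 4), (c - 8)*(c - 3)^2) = 1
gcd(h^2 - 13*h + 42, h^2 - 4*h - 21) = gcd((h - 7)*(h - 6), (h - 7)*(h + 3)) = h - 7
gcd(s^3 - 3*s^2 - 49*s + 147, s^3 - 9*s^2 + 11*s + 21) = s^2 - 10*s + 21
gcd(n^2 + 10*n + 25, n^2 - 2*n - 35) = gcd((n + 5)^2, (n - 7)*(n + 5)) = n + 5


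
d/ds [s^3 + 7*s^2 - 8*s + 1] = 3*s^2 + 14*s - 8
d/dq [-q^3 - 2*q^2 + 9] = q*(-3*q - 4)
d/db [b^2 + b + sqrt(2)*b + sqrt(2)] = 2*b + 1 + sqrt(2)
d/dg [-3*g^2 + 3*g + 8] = 3 - 6*g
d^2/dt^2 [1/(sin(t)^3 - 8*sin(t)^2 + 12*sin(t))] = (-9*sin(t)^3 + 88*sin(t)^2 - 268*sin(t) + 160 + 312/sin(t) - 576/sin(t)^2 + 288/sin(t)^3)/((sin(t) - 6)^3*(sin(t) - 2)^3)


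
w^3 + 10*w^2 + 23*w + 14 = (w + 1)*(w + 2)*(w + 7)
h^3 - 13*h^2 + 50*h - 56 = (h - 7)*(h - 4)*(h - 2)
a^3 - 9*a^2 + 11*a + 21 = (a - 7)*(a - 3)*(a + 1)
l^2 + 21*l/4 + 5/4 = (l + 1/4)*(l + 5)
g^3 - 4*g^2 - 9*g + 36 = (g - 4)*(g - 3)*(g + 3)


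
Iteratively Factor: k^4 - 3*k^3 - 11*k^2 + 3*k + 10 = (k - 5)*(k^3 + 2*k^2 - k - 2) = (k - 5)*(k + 1)*(k^2 + k - 2) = (k - 5)*(k + 1)*(k + 2)*(k - 1)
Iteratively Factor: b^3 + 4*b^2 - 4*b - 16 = (b + 2)*(b^2 + 2*b - 8) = (b - 2)*(b + 2)*(b + 4)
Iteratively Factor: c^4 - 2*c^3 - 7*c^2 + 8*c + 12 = (c - 2)*(c^3 - 7*c - 6) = (c - 2)*(c + 1)*(c^2 - c - 6) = (c - 2)*(c + 1)*(c + 2)*(c - 3)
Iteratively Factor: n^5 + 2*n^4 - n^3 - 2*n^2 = (n)*(n^4 + 2*n^3 - n^2 - 2*n) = n*(n + 2)*(n^3 - n) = n*(n - 1)*(n + 2)*(n^2 + n) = n^2*(n - 1)*(n + 2)*(n + 1)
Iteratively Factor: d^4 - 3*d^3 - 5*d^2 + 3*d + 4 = (d + 1)*(d^3 - 4*d^2 - d + 4) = (d - 1)*(d + 1)*(d^2 - 3*d - 4) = (d - 1)*(d + 1)^2*(d - 4)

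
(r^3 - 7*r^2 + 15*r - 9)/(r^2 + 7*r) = (r^3 - 7*r^2 + 15*r - 9)/(r*(r + 7))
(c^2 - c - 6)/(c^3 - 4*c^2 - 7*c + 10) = (c - 3)/(c^2 - 6*c + 5)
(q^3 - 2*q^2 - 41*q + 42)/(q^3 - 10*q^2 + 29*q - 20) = (q^2 - q - 42)/(q^2 - 9*q + 20)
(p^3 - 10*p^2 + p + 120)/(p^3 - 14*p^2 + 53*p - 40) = (p + 3)/(p - 1)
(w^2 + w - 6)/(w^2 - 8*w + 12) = (w + 3)/(w - 6)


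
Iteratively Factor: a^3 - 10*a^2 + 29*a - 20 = (a - 4)*(a^2 - 6*a + 5) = (a - 4)*(a - 1)*(a - 5)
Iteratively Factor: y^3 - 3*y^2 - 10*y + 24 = (y + 3)*(y^2 - 6*y + 8) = (y - 4)*(y + 3)*(y - 2)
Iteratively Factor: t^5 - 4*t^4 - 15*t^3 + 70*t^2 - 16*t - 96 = (t - 4)*(t^4 - 15*t^2 + 10*t + 24) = (t - 4)*(t - 3)*(t^3 + 3*t^2 - 6*t - 8) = (t - 4)*(t - 3)*(t + 4)*(t^2 - t - 2) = (t - 4)*(t - 3)*(t + 1)*(t + 4)*(t - 2)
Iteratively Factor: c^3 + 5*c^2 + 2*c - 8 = (c + 2)*(c^2 + 3*c - 4) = (c + 2)*(c + 4)*(c - 1)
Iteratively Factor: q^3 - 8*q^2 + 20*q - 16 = (q - 2)*(q^2 - 6*q + 8) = (q - 2)^2*(q - 4)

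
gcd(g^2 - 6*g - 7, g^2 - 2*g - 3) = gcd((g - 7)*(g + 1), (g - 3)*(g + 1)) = g + 1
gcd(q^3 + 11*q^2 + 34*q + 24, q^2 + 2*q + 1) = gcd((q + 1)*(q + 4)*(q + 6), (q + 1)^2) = q + 1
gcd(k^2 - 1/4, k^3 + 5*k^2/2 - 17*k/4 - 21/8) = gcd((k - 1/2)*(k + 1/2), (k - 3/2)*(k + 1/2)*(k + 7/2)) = k + 1/2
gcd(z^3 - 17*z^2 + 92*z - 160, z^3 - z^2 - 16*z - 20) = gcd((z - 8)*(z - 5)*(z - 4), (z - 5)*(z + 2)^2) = z - 5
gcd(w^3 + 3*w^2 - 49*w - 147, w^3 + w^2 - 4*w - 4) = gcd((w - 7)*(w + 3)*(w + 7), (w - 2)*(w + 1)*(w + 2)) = 1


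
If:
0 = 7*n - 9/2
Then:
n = 9/14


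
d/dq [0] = 0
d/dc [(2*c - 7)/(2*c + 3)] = 20/(2*c + 3)^2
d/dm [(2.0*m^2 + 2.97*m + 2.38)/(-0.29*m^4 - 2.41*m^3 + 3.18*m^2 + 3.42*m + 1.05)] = (1.16*m^5 + 7.4039*m^4 + 17.0762*m^3 + 14.6028*m^2 - 10.9368*m - 5.0211)/(0.0841*m^8 + 1.3978*m^7 + 3.9637*m^6 - 17.3112*m^5 - 6.981*m^4 + 16.6902*m^3 + 18.3744*m^2 + 7.182*m + 1.1025)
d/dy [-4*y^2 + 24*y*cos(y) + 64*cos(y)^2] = -24*y*sin(y) - 8*y - 64*sin(2*y) + 24*cos(y)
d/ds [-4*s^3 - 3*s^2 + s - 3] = -12*s^2 - 6*s + 1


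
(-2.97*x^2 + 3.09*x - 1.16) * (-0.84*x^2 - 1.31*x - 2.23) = 2.4948*x^4 + 1.2951*x^3 + 3.5496*x^2 - 5.3711*x + 2.5868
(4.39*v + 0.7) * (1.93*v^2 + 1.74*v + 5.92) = 8.4727*v^3 + 8.9896*v^2 + 27.2068*v + 4.144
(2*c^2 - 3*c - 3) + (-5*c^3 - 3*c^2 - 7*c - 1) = -5*c^3 - c^2 - 10*c - 4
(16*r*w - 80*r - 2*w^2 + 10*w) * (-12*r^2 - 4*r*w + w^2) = -192*r^3*w + 960*r^3 - 40*r^2*w^2 + 200*r^2*w + 24*r*w^3 - 120*r*w^2 - 2*w^4 + 10*w^3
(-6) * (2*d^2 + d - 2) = -12*d^2 - 6*d + 12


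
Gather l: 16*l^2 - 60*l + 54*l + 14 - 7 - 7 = 16*l^2 - 6*l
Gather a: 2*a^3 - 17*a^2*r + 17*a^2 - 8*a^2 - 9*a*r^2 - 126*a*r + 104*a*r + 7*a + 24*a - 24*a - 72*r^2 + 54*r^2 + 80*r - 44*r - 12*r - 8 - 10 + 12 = 2*a^3 + a^2*(9 - 17*r) + a*(-9*r^2 - 22*r + 7) - 18*r^2 + 24*r - 6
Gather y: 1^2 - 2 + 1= 0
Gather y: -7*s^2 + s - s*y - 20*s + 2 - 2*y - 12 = -7*s^2 - 19*s + y*(-s - 2) - 10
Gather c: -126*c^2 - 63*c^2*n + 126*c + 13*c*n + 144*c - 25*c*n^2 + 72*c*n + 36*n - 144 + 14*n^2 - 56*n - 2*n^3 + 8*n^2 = c^2*(-63*n - 126) + c*(-25*n^2 + 85*n + 270) - 2*n^3 + 22*n^2 - 20*n - 144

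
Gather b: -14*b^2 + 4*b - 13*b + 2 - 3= -14*b^2 - 9*b - 1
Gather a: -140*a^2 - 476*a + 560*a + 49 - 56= -140*a^2 + 84*a - 7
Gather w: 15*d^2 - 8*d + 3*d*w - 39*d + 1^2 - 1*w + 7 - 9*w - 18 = 15*d^2 - 47*d + w*(3*d - 10) - 10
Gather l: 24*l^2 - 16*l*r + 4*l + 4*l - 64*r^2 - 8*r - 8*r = 24*l^2 + l*(8 - 16*r) - 64*r^2 - 16*r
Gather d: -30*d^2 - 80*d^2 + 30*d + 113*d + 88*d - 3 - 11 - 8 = -110*d^2 + 231*d - 22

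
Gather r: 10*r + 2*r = 12*r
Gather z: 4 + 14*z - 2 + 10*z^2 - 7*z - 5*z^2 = 5*z^2 + 7*z + 2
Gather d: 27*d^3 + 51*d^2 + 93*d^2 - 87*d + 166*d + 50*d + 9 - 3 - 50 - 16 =27*d^3 + 144*d^2 + 129*d - 60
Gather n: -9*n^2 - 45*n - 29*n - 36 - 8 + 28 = -9*n^2 - 74*n - 16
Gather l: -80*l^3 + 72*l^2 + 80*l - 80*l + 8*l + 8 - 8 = -80*l^3 + 72*l^2 + 8*l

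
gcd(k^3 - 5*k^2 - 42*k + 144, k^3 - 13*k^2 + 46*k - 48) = k^2 - 11*k + 24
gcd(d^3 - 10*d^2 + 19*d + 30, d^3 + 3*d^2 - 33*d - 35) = d^2 - 4*d - 5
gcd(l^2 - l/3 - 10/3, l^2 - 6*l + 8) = l - 2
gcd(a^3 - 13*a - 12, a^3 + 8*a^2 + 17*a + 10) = a + 1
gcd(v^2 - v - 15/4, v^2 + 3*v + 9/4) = v + 3/2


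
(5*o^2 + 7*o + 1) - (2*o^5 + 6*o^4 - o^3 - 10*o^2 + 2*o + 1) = -2*o^5 - 6*o^4 + o^3 + 15*o^2 + 5*o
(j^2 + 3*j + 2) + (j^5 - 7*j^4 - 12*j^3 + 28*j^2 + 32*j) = j^5 - 7*j^4 - 12*j^3 + 29*j^2 + 35*j + 2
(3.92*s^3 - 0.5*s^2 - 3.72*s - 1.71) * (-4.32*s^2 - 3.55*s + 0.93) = -16.9344*s^5 - 11.756*s^4 + 21.491*s^3 + 20.1282*s^2 + 2.6109*s - 1.5903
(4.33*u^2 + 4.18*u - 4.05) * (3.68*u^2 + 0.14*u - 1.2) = 15.9344*u^4 + 15.9886*u^3 - 19.5148*u^2 - 5.583*u + 4.86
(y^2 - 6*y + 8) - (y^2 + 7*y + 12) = -13*y - 4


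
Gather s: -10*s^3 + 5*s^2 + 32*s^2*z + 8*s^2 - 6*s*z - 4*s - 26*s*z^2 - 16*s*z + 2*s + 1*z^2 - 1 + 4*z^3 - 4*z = -10*s^3 + s^2*(32*z + 13) + s*(-26*z^2 - 22*z - 2) + 4*z^3 + z^2 - 4*z - 1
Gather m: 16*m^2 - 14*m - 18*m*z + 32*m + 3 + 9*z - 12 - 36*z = 16*m^2 + m*(18 - 18*z) - 27*z - 9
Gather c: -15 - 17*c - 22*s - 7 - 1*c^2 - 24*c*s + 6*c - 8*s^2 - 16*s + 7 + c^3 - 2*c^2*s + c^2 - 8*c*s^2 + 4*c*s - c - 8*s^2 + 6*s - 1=c^3 - 2*c^2*s + c*(-8*s^2 - 20*s - 12) - 16*s^2 - 32*s - 16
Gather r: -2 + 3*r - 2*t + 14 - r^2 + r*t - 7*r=-r^2 + r*(t - 4) - 2*t + 12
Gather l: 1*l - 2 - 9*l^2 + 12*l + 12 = -9*l^2 + 13*l + 10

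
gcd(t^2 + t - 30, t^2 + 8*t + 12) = t + 6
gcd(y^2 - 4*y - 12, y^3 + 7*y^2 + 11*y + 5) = 1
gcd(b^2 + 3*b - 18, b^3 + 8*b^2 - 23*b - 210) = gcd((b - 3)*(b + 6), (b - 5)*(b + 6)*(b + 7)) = b + 6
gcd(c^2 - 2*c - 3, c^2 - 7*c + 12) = c - 3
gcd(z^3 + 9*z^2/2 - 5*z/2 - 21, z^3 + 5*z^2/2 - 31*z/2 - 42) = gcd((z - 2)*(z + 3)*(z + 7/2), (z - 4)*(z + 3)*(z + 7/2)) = z^2 + 13*z/2 + 21/2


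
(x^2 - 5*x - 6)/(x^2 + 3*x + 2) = (x - 6)/(x + 2)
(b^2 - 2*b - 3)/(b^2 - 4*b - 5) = (b - 3)/(b - 5)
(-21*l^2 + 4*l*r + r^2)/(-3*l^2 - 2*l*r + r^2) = (7*l + r)/(l + r)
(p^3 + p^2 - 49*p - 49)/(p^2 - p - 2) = (p^2 - 49)/(p - 2)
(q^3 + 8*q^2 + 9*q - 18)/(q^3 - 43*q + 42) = (q^2 + 9*q + 18)/(q^2 + q - 42)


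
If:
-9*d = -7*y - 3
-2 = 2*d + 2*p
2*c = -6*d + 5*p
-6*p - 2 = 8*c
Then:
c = 7/50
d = -12/25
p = -13/25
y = -183/175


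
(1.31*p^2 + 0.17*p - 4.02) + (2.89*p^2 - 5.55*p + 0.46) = 4.2*p^2 - 5.38*p - 3.56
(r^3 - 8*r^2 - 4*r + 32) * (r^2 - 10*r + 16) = r^5 - 18*r^4 + 92*r^3 - 56*r^2 - 384*r + 512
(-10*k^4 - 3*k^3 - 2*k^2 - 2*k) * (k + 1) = -10*k^5 - 13*k^4 - 5*k^3 - 4*k^2 - 2*k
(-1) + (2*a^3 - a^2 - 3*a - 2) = 2*a^3 - a^2 - 3*a - 3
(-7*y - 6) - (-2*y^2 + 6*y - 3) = 2*y^2 - 13*y - 3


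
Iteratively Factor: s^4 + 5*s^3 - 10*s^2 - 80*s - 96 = (s + 4)*(s^3 + s^2 - 14*s - 24) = (s + 2)*(s + 4)*(s^2 - s - 12) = (s + 2)*(s + 3)*(s + 4)*(s - 4)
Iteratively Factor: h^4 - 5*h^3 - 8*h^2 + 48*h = (h - 4)*(h^3 - h^2 - 12*h) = (h - 4)^2*(h^2 + 3*h) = (h - 4)^2*(h + 3)*(h)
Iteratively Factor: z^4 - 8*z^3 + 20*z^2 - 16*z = (z - 2)*(z^3 - 6*z^2 + 8*z) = z*(z - 2)*(z^2 - 6*z + 8) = z*(z - 4)*(z - 2)*(z - 2)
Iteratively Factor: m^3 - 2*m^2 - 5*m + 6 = (m + 2)*(m^2 - 4*m + 3) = (m - 3)*(m + 2)*(m - 1)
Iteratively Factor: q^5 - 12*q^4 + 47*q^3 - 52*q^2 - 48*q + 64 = (q - 4)*(q^4 - 8*q^3 + 15*q^2 + 8*q - 16) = (q - 4)^2*(q^3 - 4*q^2 - q + 4) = (q - 4)^3*(q^2 - 1) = (q - 4)^3*(q - 1)*(q + 1)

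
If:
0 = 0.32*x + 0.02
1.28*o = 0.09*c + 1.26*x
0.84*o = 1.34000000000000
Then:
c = 23.56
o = 1.60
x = -0.06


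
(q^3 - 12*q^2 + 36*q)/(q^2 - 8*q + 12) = q*(q - 6)/(q - 2)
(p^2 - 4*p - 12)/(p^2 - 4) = (p - 6)/(p - 2)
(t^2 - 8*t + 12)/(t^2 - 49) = (t^2 - 8*t + 12)/(t^2 - 49)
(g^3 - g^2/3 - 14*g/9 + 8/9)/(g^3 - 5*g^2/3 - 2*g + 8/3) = (g - 2/3)/(g - 2)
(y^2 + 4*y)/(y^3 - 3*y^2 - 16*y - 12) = y*(y + 4)/(y^3 - 3*y^2 - 16*y - 12)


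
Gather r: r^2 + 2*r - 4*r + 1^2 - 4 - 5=r^2 - 2*r - 8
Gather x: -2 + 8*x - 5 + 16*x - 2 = 24*x - 9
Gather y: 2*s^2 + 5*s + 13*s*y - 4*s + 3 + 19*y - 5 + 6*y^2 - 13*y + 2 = 2*s^2 + s + 6*y^2 + y*(13*s + 6)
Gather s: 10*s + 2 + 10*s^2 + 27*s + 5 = 10*s^2 + 37*s + 7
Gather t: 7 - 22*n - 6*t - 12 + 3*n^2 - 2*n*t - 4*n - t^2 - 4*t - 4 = 3*n^2 - 26*n - t^2 + t*(-2*n - 10) - 9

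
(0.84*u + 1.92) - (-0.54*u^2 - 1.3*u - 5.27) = 0.54*u^2 + 2.14*u + 7.19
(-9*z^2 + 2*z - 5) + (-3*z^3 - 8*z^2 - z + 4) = -3*z^3 - 17*z^2 + z - 1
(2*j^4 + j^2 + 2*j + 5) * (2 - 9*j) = -18*j^5 + 4*j^4 - 9*j^3 - 16*j^2 - 41*j + 10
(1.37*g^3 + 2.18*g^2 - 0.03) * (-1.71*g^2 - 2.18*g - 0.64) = -2.3427*g^5 - 6.7144*g^4 - 5.6292*g^3 - 1.3439*g^2 + 0.0654*g + 0.0192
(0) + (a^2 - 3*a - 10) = a^2 - 3*a - 10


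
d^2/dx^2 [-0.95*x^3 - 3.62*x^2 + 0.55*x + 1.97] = -5.7*x - 7.24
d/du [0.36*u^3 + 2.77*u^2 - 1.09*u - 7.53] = 1.08*u^2 + 5.54*u - 1.09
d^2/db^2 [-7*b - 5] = 0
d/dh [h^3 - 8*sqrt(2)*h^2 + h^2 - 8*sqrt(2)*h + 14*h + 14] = 3*h^2 - 16*sqrt(2)*h + 2*h - 8*sqrt(2) + 14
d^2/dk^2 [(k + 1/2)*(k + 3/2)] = 2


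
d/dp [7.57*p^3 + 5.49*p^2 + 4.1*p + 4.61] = 22.71*p^2 + 10.98*p + 4.1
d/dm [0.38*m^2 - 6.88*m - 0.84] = 0.76*m - 6.88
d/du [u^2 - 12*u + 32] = 2*u - 12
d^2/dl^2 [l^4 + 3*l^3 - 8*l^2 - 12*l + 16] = 12*l^2 + 18*l - 16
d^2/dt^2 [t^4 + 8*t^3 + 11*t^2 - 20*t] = 12*t^2 + 48*t + 22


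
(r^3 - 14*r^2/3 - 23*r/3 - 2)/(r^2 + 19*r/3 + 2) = (r^2 - 5*r - 6)/(r + 6)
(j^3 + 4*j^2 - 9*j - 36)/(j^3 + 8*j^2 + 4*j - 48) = (j^2 - 9)/(j^2 + 4*j - 12)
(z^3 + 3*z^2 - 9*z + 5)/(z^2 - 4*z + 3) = (z^2 + 4*z - 5)/(z - 3)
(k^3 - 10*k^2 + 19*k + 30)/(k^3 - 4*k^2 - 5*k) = (k - 6)/k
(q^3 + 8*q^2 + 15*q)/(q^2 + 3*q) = q + 5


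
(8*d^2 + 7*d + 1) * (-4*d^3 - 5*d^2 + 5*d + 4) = -32*d^5 - 68*d^4 + d^3 + 62*d^2 + 33*d + 4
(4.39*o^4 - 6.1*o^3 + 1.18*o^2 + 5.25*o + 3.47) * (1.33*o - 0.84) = 5.8387*o^5 - 11.8006*o^4 + 6.6934*o^3 + 5.9913*o^2 + 0.205100000000001*o - 2.9148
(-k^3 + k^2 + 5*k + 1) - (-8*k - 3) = -k^3 + k^2 + 13*k + 4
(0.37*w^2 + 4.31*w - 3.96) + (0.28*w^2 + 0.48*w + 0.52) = 0.65*w^2 + 4.79*w - 3.44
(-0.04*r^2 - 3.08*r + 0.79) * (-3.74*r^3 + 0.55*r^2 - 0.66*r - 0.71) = 0.1496*r^5 + 11.4972*r^4 - 4.6222*r^3 + 2.4957*r^2 + 1.6654*r - 0.5609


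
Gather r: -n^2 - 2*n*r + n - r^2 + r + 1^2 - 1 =-n^2 + n - r^2 + r*(1 - 2*n)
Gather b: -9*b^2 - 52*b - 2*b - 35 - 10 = -9*b^2 - 54*b - 45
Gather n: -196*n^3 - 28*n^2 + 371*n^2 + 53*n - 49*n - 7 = -196*n^3 + 343*n^2 + 4*n - 7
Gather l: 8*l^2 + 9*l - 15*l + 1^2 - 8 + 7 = 8*l^2 - 6*l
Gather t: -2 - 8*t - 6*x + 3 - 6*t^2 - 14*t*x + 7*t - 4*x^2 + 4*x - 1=-6*t^2 + t*(-14*x - 1) - 4*x^2 - 2*x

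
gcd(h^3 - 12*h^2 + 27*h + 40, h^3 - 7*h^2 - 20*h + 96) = h - 8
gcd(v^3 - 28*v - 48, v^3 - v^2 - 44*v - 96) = v + 4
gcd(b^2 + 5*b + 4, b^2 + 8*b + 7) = b + 1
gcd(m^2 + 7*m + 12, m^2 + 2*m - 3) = m + 3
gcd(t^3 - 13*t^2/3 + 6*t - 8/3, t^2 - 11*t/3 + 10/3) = t - 2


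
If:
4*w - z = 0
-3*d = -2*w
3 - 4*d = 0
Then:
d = 3/4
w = 9/8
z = 9/2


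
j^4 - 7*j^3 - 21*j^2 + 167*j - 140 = (j - 7)*(j - 4)*(j - 1)*(j + 5)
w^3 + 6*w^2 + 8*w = w*(w + 2)*(w + 4)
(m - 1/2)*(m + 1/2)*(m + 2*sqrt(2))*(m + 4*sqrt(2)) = m^4 + 6*sqrt(2)*m^3 + 63*m^2/4 - 3*sqrt(2)*m/2 - 4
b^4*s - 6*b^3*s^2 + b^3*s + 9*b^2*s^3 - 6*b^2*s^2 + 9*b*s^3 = b*(b - 3*s)^2*(b*s + s)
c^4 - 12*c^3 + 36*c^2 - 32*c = c*(c - 8)*(c - 2)^2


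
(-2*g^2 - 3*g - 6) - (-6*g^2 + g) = 4*g^2 - 4*g - 6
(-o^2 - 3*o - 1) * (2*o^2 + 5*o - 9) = -2*o^4 - 11*o^3 - 8*o^2 + 22*o + 9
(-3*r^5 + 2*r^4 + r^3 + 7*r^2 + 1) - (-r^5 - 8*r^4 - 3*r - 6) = -2*r^5 + 10*r^4 + r^3 + 7*r^2 + 3*r + 7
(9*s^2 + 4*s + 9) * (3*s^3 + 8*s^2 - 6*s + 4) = 27*s^5 + 84*s^4 + 5*s^3 + 84*s^2 - 38*s + 36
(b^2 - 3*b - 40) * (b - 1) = b^3 - 4*b^2 - 37*b + 40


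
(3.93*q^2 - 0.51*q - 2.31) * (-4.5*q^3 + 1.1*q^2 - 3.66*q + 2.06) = -17.685*q^5 + 6.618*q^4 - 4.5498*q^3 + 7.4214*q^2 + 7.404*q - 4.7586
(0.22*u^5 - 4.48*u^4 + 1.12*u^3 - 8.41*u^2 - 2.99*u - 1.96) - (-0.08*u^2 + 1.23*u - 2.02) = 0.22*u^5 - 4.48*u^4 + 1.12*u^3 - 8.33*u^2 - 4.22*u + 0.0600000000000001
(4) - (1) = 3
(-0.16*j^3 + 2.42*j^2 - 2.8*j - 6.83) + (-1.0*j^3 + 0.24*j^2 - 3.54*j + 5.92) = -1.16*j^3 + 2.66*j^2 - 6.34*j - 0.91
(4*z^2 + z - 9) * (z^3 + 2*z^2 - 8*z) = 4*z^5 + 9*z^4 - 39*z^3 - 26*z^2 + 72*z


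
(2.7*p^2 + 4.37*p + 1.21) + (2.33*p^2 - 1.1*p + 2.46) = 5.03*p^2 + 3.27*p + 3.67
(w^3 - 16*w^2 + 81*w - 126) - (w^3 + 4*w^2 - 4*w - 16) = -20*w^2 + 85*w - 110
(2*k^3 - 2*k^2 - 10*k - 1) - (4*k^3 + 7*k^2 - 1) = -2*k^3 - 9*k^2 - 10*k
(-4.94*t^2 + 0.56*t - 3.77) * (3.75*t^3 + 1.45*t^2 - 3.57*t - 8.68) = -18.525*t^5 - 5.063*t^4 + 4.3103*t^3 + 35.4135*t^2 + 8.5981*t + 32.7236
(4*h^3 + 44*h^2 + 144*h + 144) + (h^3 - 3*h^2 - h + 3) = 5*h^3 + 41*h^2 + 143*h + 147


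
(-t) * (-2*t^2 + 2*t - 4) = 2*t^3 - 2*t^2 + 4*t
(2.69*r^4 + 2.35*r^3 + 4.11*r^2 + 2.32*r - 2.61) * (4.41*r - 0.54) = 11.8629*r^5 + 8.9109*r^4 + 16.8561*r^3 + 8.0118*r^2 - 12.7629*r + 1.4094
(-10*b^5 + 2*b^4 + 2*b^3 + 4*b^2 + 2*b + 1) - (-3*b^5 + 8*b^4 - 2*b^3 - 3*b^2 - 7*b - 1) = -7*b^5 - 6*b^4 + 4*b^3 + 7*b^2 + 9*b + 2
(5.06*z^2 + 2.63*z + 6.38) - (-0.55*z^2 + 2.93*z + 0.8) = 5.61*z^2 - 0.3*z + 5.58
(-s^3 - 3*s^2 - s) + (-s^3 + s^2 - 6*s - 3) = -2*s^3 - 2*s^2 - 7*s - 3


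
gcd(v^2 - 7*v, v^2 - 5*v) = v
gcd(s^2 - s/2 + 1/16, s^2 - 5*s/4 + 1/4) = s - 1/4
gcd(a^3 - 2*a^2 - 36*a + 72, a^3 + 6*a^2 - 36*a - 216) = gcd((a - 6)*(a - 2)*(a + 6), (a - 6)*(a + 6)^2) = a^2 - 36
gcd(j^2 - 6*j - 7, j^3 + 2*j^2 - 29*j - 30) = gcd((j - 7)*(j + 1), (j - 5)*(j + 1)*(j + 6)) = j + 1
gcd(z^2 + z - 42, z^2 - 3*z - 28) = 1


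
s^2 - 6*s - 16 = (s - 8)*(s + 2)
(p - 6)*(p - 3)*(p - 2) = p^3 - 11*p^2 + 36*p - 36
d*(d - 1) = d^2 - d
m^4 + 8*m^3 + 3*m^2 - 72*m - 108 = (m - 3)*(m + 2)*(m + 3)*(m + 6)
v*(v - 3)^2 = v^3 - 6*v^2 + 9*v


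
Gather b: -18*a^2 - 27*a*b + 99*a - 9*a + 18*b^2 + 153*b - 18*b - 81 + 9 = -18*a^2 + 90*a + 18*b^2 + b*(135 - 27*a) - 72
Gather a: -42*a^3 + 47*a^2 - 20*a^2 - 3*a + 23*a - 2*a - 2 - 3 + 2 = -42*a^3 + 27*a^2 + 18*a - 3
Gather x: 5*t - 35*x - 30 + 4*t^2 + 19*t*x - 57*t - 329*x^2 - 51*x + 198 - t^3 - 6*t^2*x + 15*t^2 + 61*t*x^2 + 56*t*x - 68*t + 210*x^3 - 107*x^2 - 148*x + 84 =-t^3 + 19*t^2 - 120*t + 210*x^3 + x^2*(61*t - 436) + x*(-6*t^2 + 75*t - 234) + 252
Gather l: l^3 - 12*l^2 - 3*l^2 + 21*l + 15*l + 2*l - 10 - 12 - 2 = l^3 - 15*l^2 + 38*l - 24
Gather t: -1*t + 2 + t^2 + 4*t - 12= t^2 + 3*t - 10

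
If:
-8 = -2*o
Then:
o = 4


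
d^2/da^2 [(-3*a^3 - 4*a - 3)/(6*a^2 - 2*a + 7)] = 2*(-30*a^3 - 198*a^2 + 171*a + 58)/(216*a^6 - 216*a^5 + 828*a^4 - 512*a^3 + 966*a^2 - 294*a + 343)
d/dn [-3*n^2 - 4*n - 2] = -6*n - 4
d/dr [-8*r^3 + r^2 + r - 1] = -24*r^2 + 2*r + 1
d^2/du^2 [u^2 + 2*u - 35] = 2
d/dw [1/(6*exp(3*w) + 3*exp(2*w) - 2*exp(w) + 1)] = (-18*exp(2*w) - 6*exp(w) + 2)*exp(w)/(6*exp(3*w) + 3*exp(2*w) - 2*exp(w) + 1)^2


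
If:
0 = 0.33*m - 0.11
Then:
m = 0.33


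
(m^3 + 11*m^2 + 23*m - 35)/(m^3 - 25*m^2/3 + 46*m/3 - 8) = 3*(m^2 + 12*m + 35)/(3*m^2 - 22*m + 24)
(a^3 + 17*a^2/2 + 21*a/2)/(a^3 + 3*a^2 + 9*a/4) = 2*(a + 7)/(2*a + 3)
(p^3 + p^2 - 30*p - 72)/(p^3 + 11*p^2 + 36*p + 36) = (p^2 - 2*p - 24)/(p^2 + 8*p + 12)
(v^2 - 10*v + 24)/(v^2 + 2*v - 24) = (v - 6)/(v + 6)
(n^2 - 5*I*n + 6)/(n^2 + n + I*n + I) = (n - 6*I)/(n + 1)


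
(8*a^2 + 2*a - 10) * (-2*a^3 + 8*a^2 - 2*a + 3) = -16*a^5 + 60*a^4 + 20*a^3 - 60*a^2 + 26*a - 30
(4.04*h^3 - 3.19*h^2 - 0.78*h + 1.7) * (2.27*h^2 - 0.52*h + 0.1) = 9.1708*h^5 - 9.3421*h^4 + 0.2922*h^3 + 3.9456*h^2 - 0.962*h + 0.17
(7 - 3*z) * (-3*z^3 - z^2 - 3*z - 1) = 9*z^4 - 18*z^3 + 2*z^2 - 18*z - 7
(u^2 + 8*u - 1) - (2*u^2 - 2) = -u^2 + 8*u + 1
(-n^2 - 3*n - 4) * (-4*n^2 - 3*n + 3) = 4*n^4 + 15*n^3 + 22*n^2 + 3*n - 12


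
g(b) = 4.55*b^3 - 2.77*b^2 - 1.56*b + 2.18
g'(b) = 13.65*b^2 - 5.54*b - 1.56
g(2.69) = 66.51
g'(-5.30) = 411.23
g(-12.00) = -8240.38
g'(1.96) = 40.02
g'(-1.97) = 62.33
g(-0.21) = 2.34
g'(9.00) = 1054.23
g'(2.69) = 82.31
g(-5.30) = -744.75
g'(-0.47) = 4.06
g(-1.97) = -40.28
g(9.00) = 3080.72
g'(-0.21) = 0.21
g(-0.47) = 1.83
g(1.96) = 22.74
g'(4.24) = 220.34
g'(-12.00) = 2030.52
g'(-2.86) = 125.94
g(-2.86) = -122.46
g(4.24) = 292.59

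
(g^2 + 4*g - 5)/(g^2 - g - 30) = (g - 1)/(g - 6)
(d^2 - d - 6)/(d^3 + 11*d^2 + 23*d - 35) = (d^2 - d - 6)/(d^3 + 11*d^2 + 23*d - 35)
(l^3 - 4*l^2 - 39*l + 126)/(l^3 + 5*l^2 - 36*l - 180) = (l^2 - 10*l + 21)/(l^2 - l - 30)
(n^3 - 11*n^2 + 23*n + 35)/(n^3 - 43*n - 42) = (n - 5)/(n + 6)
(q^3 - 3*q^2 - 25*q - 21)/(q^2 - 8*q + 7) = (q^2 + 4*q + 3)/(q - 1)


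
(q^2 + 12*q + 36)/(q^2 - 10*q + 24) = (q^2 + 12*q + 36)/(q^2 - 10*q + 24)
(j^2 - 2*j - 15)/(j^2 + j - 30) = (j + 3)/(j + 6)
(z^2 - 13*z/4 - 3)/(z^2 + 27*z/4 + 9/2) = (z - 4)/(z + 6)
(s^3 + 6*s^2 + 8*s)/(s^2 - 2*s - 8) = s*(s + 4)/(s - 4)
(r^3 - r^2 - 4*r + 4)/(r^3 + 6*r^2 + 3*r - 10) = (r - 2)/(r + 5)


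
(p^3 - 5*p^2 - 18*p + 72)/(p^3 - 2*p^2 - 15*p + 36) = (p - 6)/(p - 3)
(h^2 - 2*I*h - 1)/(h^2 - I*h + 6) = (h^2 - 2*I*h - 1)/(h^2 - I*h + 6)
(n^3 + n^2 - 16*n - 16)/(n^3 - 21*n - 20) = (n - 4)/(n - 5)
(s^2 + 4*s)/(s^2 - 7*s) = (s + 4)/(s - 7)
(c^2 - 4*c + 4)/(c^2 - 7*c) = (c^2 - 4*c + 4)/(c*(c - 7))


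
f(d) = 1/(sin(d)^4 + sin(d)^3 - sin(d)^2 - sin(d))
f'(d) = (-4*sin(d)^3*cos(d) - 3*sin(d)^2*cos(d) + 2*sin(d)*cos(d) + cos(d))/(sin(d)^4 + sin(d)^3 - sin(d)^2 - sin(d))^2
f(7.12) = -1.72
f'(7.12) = -1.60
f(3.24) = 11.40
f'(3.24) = -100.61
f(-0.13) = 9.01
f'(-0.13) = 56.32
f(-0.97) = 21.66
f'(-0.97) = -118.31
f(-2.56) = 5.79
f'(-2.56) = 9.53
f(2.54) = -1.66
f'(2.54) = -1.01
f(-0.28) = 5.41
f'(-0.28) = 8.52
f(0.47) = -1.91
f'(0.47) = 2.99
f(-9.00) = 4.97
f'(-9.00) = 1.21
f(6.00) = 5.39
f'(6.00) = 8.20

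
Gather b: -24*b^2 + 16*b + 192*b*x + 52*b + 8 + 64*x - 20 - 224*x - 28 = -24*b^2 + b*(192*x + 68) - 160*x - 40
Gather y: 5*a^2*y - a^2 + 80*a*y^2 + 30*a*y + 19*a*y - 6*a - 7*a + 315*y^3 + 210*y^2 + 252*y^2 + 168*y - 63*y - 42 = -a^2 - 13*a + 315*y^3 + y^2*(80*a + 462) + y*(5*a^2 + 49*a + 105) - 42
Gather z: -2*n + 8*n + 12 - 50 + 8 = 6*n - 30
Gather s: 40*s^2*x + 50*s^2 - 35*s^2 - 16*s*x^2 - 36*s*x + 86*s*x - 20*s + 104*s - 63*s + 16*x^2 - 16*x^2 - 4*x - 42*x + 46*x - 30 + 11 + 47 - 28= s^2*(40*x + 15) + s*(-16*x^2 + 50*x + 21)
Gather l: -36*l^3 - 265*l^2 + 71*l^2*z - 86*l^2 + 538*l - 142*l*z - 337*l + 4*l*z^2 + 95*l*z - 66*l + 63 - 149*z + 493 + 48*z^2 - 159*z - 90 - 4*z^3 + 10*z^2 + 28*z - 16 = -36*l^3 + l^2*(71*z - 351) + l*(4*z^2 - 47*z + 135) - 4*z^3 + 58*z^2 - 280*z + 450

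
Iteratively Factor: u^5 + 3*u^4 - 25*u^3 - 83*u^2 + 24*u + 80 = (u + 1)*(u^4 + 2*u^3 - 27*u^2 - 56*u + 80) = (u - 5)*(u + 1)*(u^3 + 7*u^2 + 8*u - 16) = (u - 5)*(u + 1)*(u + 4)*(u^2 + 3*u - 4) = (u - 5)*(u - 1)*(u + 1)*(u + 4)*(u + 4)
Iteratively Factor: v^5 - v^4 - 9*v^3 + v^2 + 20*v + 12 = (v - 2)*(v^4 + v^3 - 7*v^2 - 13*v - 6) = (v - 3)*(v - 2)*(v^3 + 4*v^2 + 5*v + 2) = (v - 3)*(v - 2)*(v + 1)*(v^2 + 3*v + 2) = (v - 3)*(v - 2)*(v + 1)*(v + 2)*(v + 1)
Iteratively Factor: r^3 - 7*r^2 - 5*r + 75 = (r - 5)*(r^2 - 2*r - 15) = (r - 5)^2*(r + 3)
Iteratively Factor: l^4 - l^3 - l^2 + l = (l + 1)*(l^3 - 2*l^2 + l) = l*(l + 1)*(l^2 - 2*l + 1) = l*(l - 1)*(l + 1)*(l - 1)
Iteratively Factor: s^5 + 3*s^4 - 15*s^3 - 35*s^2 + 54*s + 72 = (s - 3)*(s^4 + 6*s^3 + 3*s^2 - 26*s - 24) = (s - 3)*(s + 3)*(s^3 + 3*s^2 - 6*s - 8) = (s - 3)*(s - 2)*(s + 3)*(s^2 + 5*s + 4) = (s - 3)*(s - 2)*(s + 3)*(s + 4)*(s + 1)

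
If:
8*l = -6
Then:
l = -3/4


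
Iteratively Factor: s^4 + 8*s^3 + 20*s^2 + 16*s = (s + 2)*(s^3 + 6*s^2 + 8*s) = (s + 2)*(s + 4)*(s^2 + 2*s) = s*(s + 2)*(s + 4)*(s + 2)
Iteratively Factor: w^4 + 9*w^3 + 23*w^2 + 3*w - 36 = (w - 1)*(w^3 + 10*w^2 + 33*w + 36) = (w - 1)*(w + 3)*(w^2 + 7*w + 12) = (w - 1)*(w + 3)*(w + 4)*(w + 3)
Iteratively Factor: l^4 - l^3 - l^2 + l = (l + 1)*(l^3 - 2*l^2 + l) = (l - 1)*(l + 1)*(l^2 - l) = l*(l - 1)*(l + 1)*(l - 1)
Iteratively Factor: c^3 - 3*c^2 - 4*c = (c)*(c^2 - 3*c - 4) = c*(c - 4)*(c + 1)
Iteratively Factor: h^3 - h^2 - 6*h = (h)*(h^2 - h - 6) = h*(h - 3)*(h + 2)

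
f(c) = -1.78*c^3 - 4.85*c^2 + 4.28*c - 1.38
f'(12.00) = -881.08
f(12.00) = -3724.26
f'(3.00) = -72.88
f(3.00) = -80.25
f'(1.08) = -12.42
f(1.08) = -4.66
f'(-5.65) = -111.38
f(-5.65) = 140.66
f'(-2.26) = -1.07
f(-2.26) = -15.28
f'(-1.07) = 8.55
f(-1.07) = -9.33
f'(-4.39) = -56.05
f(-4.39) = 36.96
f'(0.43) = -0.88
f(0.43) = -0.58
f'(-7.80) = -244.95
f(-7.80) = 514.86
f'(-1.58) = 6.28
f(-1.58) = -13.23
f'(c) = -5.34*c^2 - 9.7*c + 4.28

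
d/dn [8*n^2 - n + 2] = 16*n - 1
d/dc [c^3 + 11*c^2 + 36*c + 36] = 3*c^2 + 22*c + 36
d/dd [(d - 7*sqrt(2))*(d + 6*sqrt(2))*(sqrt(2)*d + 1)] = 3*sqrt(2)*d^2 - 2*d - 85*sqrt(2)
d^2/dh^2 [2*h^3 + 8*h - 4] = 12*h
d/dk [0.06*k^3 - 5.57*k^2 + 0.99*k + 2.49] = 0.18*k^2 - 11.14*k + 0.99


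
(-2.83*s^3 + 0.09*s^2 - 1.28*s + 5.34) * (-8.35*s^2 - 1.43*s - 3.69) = 23.6305*s^5 + 3.2954*s^4 + 21.002*s^3 - 43.0907*s^2 - 2.913*s - 19.7046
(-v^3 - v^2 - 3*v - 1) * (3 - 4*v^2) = 4*v^5 + 4*v^4 + 9*v^3 + v^2 - 9*v - 3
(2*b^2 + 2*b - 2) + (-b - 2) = 2*b^2 + b - 4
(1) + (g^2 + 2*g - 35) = g^2 + 2*g - 34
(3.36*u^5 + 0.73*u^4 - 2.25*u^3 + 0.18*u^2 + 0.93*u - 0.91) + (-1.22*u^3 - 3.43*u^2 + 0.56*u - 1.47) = 3.36*u^5 + 0.73*u^4 - 3.47*u^3 - 3.25*u^2 + 1.49*u - 2.38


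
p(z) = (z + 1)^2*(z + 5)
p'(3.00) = 80.00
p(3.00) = 128.00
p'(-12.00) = 275.00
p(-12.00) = -847.00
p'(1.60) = 41.08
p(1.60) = 44.62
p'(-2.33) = -5.33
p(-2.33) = 4.72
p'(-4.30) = 6.27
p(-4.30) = 7.62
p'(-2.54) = -5.21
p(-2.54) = 5.83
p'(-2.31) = -5.33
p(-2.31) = 4.62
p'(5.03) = 157.32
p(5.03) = 364.70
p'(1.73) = 44.20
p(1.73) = 50.16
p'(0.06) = 11.85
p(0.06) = 5.69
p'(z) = (z + 1)^2 + (z + 5)*(2*z + 2) = (z + 1)*(3*z + 11)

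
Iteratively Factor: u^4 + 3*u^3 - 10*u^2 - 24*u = (u + 2)*(u^3 + u^2 - 12*u) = u*(u + 2)*(u^2 + u - 12) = u*(u - 3)*(u + 2)*(u + 4)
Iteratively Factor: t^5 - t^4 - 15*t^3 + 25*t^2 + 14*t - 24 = (t - 2)*(t^4 + t^3 - 13*t^2 - t + 12) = (t - 2)*(t - 1)*(t^3 + 2*t^2 - 11*t - 12) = (t - 2)*(t - 1)*(t + 1)*(t^2 + t - 12) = (t - 2)*(t - 1)*(t + 1)*(t + 4)*(t - 3)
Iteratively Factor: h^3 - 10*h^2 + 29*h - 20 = (h - 4)*(h^2 - 6*h + 5) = (h - 4)*(h - 1)*(h - 5)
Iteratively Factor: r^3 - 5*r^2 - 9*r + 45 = (r - 5)*(r^2 - 9) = (r - 5)*(r - 3)*(r + 3)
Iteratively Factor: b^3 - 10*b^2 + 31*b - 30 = (b - 2)*(b^2 - 8*b + 15) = (b - 5)*(b - 2)*(b - 3)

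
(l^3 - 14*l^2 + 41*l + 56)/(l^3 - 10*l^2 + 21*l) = (l^2 - 7*l - 8)/(l*(l - 3))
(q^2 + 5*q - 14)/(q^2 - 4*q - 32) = (-q^2 - 5*q + 14)/(-q^2 + 4*q + 32)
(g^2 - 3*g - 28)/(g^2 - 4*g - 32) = (g - 7)/(g - 8)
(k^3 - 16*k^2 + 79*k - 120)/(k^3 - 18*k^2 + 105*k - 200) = (k - 3)/(k - 5)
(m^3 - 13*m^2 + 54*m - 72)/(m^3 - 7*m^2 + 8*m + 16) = (m^2 - 9*m + 18)/(m^2 - 3*m - 4)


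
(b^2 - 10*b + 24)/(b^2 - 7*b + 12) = (b - 6)/(b - 3)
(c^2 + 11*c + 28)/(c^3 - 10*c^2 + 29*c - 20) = (c^2 + 11*c + 28)/(c^3 - 10*c^2 + 29*c - 20)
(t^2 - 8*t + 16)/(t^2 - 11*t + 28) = (t - 4)/(t - 7)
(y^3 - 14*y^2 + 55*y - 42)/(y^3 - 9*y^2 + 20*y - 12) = (y - 7)/(y - 2)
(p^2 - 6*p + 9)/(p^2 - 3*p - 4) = (-p^2 + 6*p - 9)/(-p^2 + 3*p + 4)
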